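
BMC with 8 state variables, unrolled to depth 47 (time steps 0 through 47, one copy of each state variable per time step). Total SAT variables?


BMC unrolls to depth k, creating one copy of each state var for steps 0..k.
Step count = 47 + 1 = 48 (steps 0 through 47)
Vars per step = 8
Total = 8 * 48 = 384

384


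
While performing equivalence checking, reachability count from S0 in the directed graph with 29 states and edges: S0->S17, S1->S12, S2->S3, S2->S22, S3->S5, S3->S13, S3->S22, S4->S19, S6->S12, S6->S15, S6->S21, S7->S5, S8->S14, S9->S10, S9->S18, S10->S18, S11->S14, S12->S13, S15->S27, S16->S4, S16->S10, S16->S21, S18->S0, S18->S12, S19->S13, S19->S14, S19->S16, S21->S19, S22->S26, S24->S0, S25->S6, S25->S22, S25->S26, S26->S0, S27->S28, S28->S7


BFS from S0:
  layer 0: {S0}
  layer 1: {S17}
Reachable set: {S0, S17}
Count = 2

2


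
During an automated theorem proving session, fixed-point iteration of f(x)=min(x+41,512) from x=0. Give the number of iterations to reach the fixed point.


Step 1: x=0, cap=512, increment=41
Step 2: x grows by 41 each step until capped at 512; fixed point is x=512
Step 3: iterations = ceil(512/41) = 13

13


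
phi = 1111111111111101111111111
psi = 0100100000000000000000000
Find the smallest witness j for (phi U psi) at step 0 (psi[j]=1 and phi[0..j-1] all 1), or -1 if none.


(phi U psi) at 0: need smallest j with psi[j]=1 and phi[i]=1 for all i in [0,j).
Scan from step 0:
  step 0: phi=1, psi=0 -> continue
  step 1: psi=1 and phi held for [0,1) -> witness found
Witness step = 1

1


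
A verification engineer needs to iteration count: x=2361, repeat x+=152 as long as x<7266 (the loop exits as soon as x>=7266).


Step 1: x goes from 2361 toward 7266 by 152; the body runs while x<7266, so iterations = ceil((bound-start)/step)
Step 2: Distance=4905
Step 3: ceil(4905/152)=33

33


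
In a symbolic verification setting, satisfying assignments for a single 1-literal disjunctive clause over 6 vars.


Step 1: Total=2^6=64
Step 2: Unsat when all 1 false: 2^5=32
Step 3: Sat=64-32=32

32


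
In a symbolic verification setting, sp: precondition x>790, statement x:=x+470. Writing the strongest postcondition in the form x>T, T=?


Formula: sp(P, x:=E) = exists old_x. (x = E[old_x/x]) AND P[old_x/x] (old_x is the value of x before the assignment; eliminate old_x by solving x = E[old_x/x] for old_x)
Step 1: Precondition P: x>790, i.e. old_x > 790
Step 2: Assignment gives x = old_x + 470, so old_x = x - 470
Step 3: Substitute into P: x - 470 > 790
Step 4: Simplify: x > 790+470 = 1260

1260


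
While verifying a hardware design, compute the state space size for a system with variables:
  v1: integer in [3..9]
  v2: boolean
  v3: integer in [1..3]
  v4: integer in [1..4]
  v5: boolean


State space = product of domain sizes of all variables.
Domain sizes:
  v1 (integer in [3..9]): 7
  v2 (boolean): 2
  v3 (integer in [1..3]): 3
  v4 (integer in [1..4]): 4
  v5 (boolean): 2
Product = 7 * 2 * 3 * 4 * 2 = 336

336


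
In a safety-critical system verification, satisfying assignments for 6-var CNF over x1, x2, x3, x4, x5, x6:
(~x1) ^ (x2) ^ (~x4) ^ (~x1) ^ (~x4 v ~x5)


CNF with 5 clauses over 6 vars (64 assignments).
An assignment satisfies CNF iff every clause has >=1 true literal.
Check each row (bits = x1,x2,x3,x4,x5,x6; clause T/F shown):
  row 0 [000000]: clauses=TFTTT -> 0
  row 1 [000001]: clauses=TFTTT -> 0
  row 2 [000010]: clauses=TFTTT -> 0
  row 3 [000011]: clauses=TFTTT -> 0
  row 4 [000100]: clauses=TFFTT -> 0
  (every remaining row is evaluated the same way; all 64 results are listed next)
Full result column, 8 rows per line (x1,x2,x3 fixed per line; x4,x5,x6 runs 000..111 left to right):
  rows 0-7 [x1,x2,x3=000]: 00000000  (ones: 0)
  rows 8-15 [x1,x2,x3=001]: 00000000  (ones: 0)
  rows 16-23 [x1,x2,x3=010]: 11110000  (ones: 4)
  rows 24-31 [x1,x2,x3=011]: 11110000  (ones: 4)
  rows 32-39 [x1,x2,x3=100]: 00000000  (ones: 0)
  rows 40-47 [x1,x2,x3=101]: 00000000  (ones: 0)
  rows 48-55 [x1,x2,x3=110]: 00000000  (ones: 0)
  rows 56-63 [x1,x2,x3=111]: 00000000  (ones: 0)
Satisfying assignments = 0+0+4+4+0+0+0+0 = 8

8


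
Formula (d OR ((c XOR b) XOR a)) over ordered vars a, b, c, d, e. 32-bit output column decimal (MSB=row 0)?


Formula: (d OR ((c XOR b) XOR a)) over a, b, c, d, e (32 rows)
Evaluate each row (bits = a,b,c,d,e, MSB first):
  row 0 [00000]: (0 OR ((0 XOR 0) XOR 0)) -> 0
  row 1 [00001]: (0 OR ((0 XOR 0) XOR 0)) -> 0
  row 2 [00010]: (1 OR ((0 XOR 0) XOR 0)) -> 1
  row 3 [00011]: (1 OR ((0 XOR 0) XOR 0)) -> 1
  row 4 [00100]: (0 OR ((1 XOR 0) XOR 0)) -> 1
  row 5 [00101]: (0 OR ((1 XOR 0) XOR 0)) -> 1
  row 6 [00110]: (1 OR ((1 XOR 0) XOR 0)) -> 1
  row 7 [00111]: (1 OR ((1 XOR 0) XOR 0)) -> 1
  row 8 [01000]: (0 OR ((0 XOR 1) XOR 0)) -> 1
  row 9 [01001]: (0 OR ((0 XOR 1) XOR 0)) -> 1
  row 10 [01010]: (1 OR ((0 XOR 1) XOR 0)) -> 1
  row 11 [01011]: (1 OR ((0 XOR 1) XOR 0)) -> 1
  row 12 [01100]: (0 OR ((1 XOR 1) XOR 0)) -> 0
  row 13 [01101]: (0 OR ((1 XOR 1) XOR 0)) -> 0
  row 14 [01110]: (1 OR ((1 XOR 1) XOR 0)) -> 1
  row 15 [01111]: (1 OR ((1 XOR 1) XOR 0)) -> 1
  row 16 [10000]: (0 OR ((0 XOR 0) XOR 1)) -> 1
  row 17 [10001]: (0 OR ((0 XOR 0) XOR 1)) -> 1
  row 18 [10010]: (1 OR ((0 XOR 0) XOR 1)) -> 1
  row 19 [10011]: (1 OR ((0 XOR 0) XOR 1)) -> 1
  row 20 [10100]: (0 OR ((1 XOR 0) XOR 1)) -> 0
  row 21 [10101]: (0 OR ((1 XOR 0) XOR 1)) -> 0
  row 22 [10110]: (1 OR ((1 XOR 0) XOR 1)) -> 1
  row 23 [10111]: (1 OR ((1 XOR 0) XOR 1)) -> 1
  row 24 [11000]: (0 OR ((0 XOR 1) XOR 1)) -> 0
  row 25 [11001]: (0 OR ((0 XOR 1) XOR 1)) -> 0
  row 26 [11010]: (1 OR ((0 XOR 1) XOR 1)) -> 1
  row 27 [11011]: (1 OR ((0 XOR 1) XOR 1)) -> 1
  row 28 [11100]: (0 OR ((1 XOR 1) XOR 1)) -> 1
  row 29 [11101]: (0 OR ((1 XOR 1) XOR 1)) -> 1
  row 30 [11110]: (1 OR ((1 XOR 1) XOR 1)) -> 1
  row 31 [11111]: (1 OR ((1 XOR 1) XOR 1)) -> 1
Full result column, 4 rows per line (a,b,c fixed per line; d,e runs 00..11 left to right):
  rows 0-3 [a,b,c=000]: 0011  = hex 3
  rows 4-7 [a,b,c=001]: 1111  = hex F
  rows 8-11 [a,b,c=010]: 1111  = hex F
  rows 12-15 [a,b,c=011]: 0011  = hex 3
  rows 16-19 [a,b,c=100]: 1111  = hex F
  rows 20-23 [a,b,c=101]: 0011  = hex 3
  rows 24-27 [a,b,c=110]: 0011  = hex 3
  rows 28-31 [a,b,c=111]: 1111  = hex F
Output column (row 0 .. row 31) = 00111111111100111111001100111111
Output column grouped in 4s = 0011 1111 1111 0011 1111 0011 0011 1111 = 0x3FF3F33F
Convert to decimal digit by digit (value = value*16 + digit):
  3 -> 3
  3*16 + 15 (F) = 63
  63*16 + 15 (F) = 1023
  1023*16 + 3 = 16371
  16371*16 + 15 (F) = 261951
  261951*16 + 3 = 4191219
  4191219*16 + 3 = 67059507
  67059507*16 + 15 (F) = 1072952127
Decimal = 1072952127

1072952127


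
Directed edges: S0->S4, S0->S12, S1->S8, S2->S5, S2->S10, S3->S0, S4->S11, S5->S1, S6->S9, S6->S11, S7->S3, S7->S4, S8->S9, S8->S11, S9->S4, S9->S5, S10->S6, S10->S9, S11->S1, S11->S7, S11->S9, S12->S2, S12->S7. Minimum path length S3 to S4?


BFS layer-by-layer from S3:
  dist 0: {S3}
  dist 1: {S0}
  dist 2: {S4, S12}
  -> S4 reached at distance 2
Shortest path length = 2

2


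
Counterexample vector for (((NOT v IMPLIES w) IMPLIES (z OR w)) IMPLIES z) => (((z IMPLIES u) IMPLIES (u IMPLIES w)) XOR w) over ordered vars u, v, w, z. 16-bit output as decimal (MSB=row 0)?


F1 = (((NOT v IMPLIES w) IMPLIES (z OR w)) IMPLIES z)
F2 = (((z IMPLIES u) IMPLIES (u IMPLIES w)) XOR w)
Counterexample to F1=>F2 is where F1=1 and F2=0.
Evaluate each row (bits = u,v,w,z, MSB first):
  row 0 [0000]: F1=0 F2=1 -> F1&~F2 -> 0
  row 1 [0001]: F1=1 F2=1 -> F1&~F2 -> 0
  row 2 [0010]: F1=0 F2=0 -> F1&~F2 -> 0
  row 3 [0011]: F1=1 F2=0 -> F1&~F2 -> 1
  row 4 [0100]: F1=1 F2=1 -> F1&~F2 -> 0
  row 5 [0101]: F1=1 F2=1 -> F1&~F2 -> 0
  row 6 [0110]: F1=0 F2=0 -> F1&~F2 -> 0
  row 7 [0111]: F1=1 F2=0 -> F1&~F2 -> 1
  row 8 [1000]: F1=0 F2=0 -> F1&~F2 -> 0
  row 9 [1001]: F1=1 F2=0 -> F1&~F2 -> 1
  row 10 [1010]: F1=0 F2=0 -> F1&~F2 -> 0
  row 11 [1011]: F1=1 F2=0 -> F1&~F2 -> 1
  row 12 [1100]: F1=1 F2=0 -> F1&~F2 -> 1
  row 13 [1101]: F1=1 F2=0 -> F1&~F2 -> 1
  row 14 [1110]: F1=0 F2=0 -> F1&~F2 -> 0
  row 15 [1111]: F1=1 F2=0 -> F1&~F2 -> 1
Full result column, 4 rows per line (u,v fixed per line; w,z runs 00..11 left to right):
  rows 0-3 [u,v=00]: 0001  = hex 1
  rows 4-7 [u,v=01]: 0001  = hex 1
  rows 8-11 [u,v=10]: 0101  = hex 5
  rows 12-15 [u,v=11]: 1101  = hex D
Counterexample vector (row 0 .. row 15) = 0001000101011101
Output column grouped in 4s = 0001 0001 0101 1101 = 0x115D
Convert to decimal digit by digit (value = value*16 + digit):
  1 -> 1
  1*16 + 1 = 17
  17*16 + 5 = 277
  277*16 + 13 (D) = 4445
Decimal = 4445

4445


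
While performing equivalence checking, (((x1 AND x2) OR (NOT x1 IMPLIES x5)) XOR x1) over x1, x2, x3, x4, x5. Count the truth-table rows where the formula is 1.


Formula: (((x1 AND x2) OR (NOT x1 IMPLIES x5)) XOR x1) over 5 vars (32 rows)
Evaluate each row (x1, x2, x3, x4, x5 as bits, MSB first):
  row 0 [00000]: (((0 AND 0) OR (NOT 0 IMPLIES 0)) XOR 0) -> 0
  row 1 [00001]: (((0 AND 0) OR (NOT 0 IMPLIES 1)) XOR 0) -> 1
  row 2 [00010]: (((0 AND 0) OR (NOT 0 IMPLIES 0)) XOR 0) -> 0
  row 3 [00011]: (((0 AND 0) OR (NOT 0 IMPLIES 1)) XOR 0) -> 1
  row 4 [00100]: (((0 AND 0) OR (NOT 0 IMPLIES 0)) XOR 0) -> 0
  row 5 [00101]: (((0 AND 0) OR (NOT 0 IMPLIES 1)) XOR 0) -> 1
  row 6 [00110]: (((0 AND 0) OR (NOT 0 IMPLIES 0)) XOR 0) -> 0
  row 7 [00111]: (((0 AND 0) OR (NOT 0 IMPLIES 1)) XOR 0) -> 1
  row 8 [01000]: (((0 AND 1) OR (NOT 0 IMPLIES 0)) XOR 0) -> 0
  row 9 [01001]: (((0 AND 1) OR (NOT 0 IMPLIES 1)) XOR 0) -> 1
  row 10 [01010]: (((0 AND 1) OR (NOT 0 IMPLIES 0)) XOR 0) -> 0
  row 11 [01011]: (((0 AND 1) OR (NOT 0 IMPLIES 1)) XOR 0) -> 1
  row 12 [01100]: (((0 AND 1) OR (NOT 0 IMPLIES 0)) XOR 0) -> 0
  row 13 [01101]: (((0 AND 1) OR (NOT 0 IMPLIES 1)) XOR 0) -> 1
  row 14 [01110]: (((0 AND 1) OR (NOT 0 IMPLIES 0)) XOR 0) -> 0
  row 15 [01111]: (((0 AND 1) OR (NOT 0 IMPLIES 1)) XOR 0) -> 1
  row 16 [10000]: (((1 AND 0) OR (NOT 1 IMPLIES 0)) XOR 1) -> 0
  row 17 [10001]: (((1 AND 0) OR (NOT 1 IMPLIES 1)) XOR 1) -> 0
  row 18 [10010]: (((1 AND 0) OR (NOT 1 IMPLIES 0)) XOR 1) -> 0
  row 19 [10011]: (((1 AND 0) OR (NOT 1 IMPLIES 1)) XOR 1) -> 0
  row 20 [10100]: (((1 AND 0) OR (NOT 1 IMPLIES 0)) XOR 1) -> 0
  row 21 [10101]: (((1 AND 0) OR (NOT 1 IMPLIES 1)) XOR 1) -> 0
  row 22 [10110]: (((1 AND 0) OR (NOT 1 IMPLIES 0)) XOR 1) -> 0
  row 23 [10111]: (((1 AND 0) OR (NOT 1 IMPLIES 1)) XOR 1) -> 0
  row 24 [11000]: (((1 AND 1) OR (NOT 1 IMPLIES 0)) XOR 1) -> 0
  row 25 [11001]: (((1 AND 1) OR (NOT 1 IMPLIES 1)) XOR 1) -> 0
  row 26 [11010]: (((1 AND 1) OR (NOT 1 IMPLIES 0)) XOR 1) -> 0
  row 27 [11011]: (((1 AND 1) OR (NOT 1 IMPLIES 1)) XOR 1) -> 0
  row 28 [11100]: (((1 AND 1) OR (NOT 1 IMPLIES 0)) XOR 1) -> 0
  row 29 [11101]: (((1 AND 1) OR (NOT 1 IMPLIES 1)) XOR 1) -> 0
  row 30 [11110]: (((1 AND 1) OR (NOT 1 IMPLIES 0)) XOR 1) -> 0
  row 31 [11111]: (((1 AND 1) OR (NOT 1 IMPLIES 1)) XOR 1) -> 0
Full result column, 8 rows per line (x1,x2 fixed per line; x3,x4,x5 runs 000..111 left to right):
  rows 0-7 [x1,x2=00]: 01010101  (ones: 4)
  rows 8-15 [x1,x2=01]: 01010101  (ones: 4)
  rows 16-23 [x1,x2=10]: 00000000  (ones: 0)
  rows 24-31 [x1,x2=11]: 00000000  (ones: 0)
Count of 1-rows = 4+4+0+0 = 8

8


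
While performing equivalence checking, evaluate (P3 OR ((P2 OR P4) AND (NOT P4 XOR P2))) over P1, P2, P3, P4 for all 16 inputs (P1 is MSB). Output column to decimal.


Formula: (P3 OR ((P2 OR P4) AND (NOT P4 XOR P2))) over P1, P2, P3, P4 (16 rows)
Evaluate each row (bits = P1,P2,P3,P4, MSB first):
  row 0 [0000]: (0 OR ((0 OR 0) AND (NOT 0 XOR 0))) -> 0
  row 1 [0001]: (0 OR ((0 OR 1) AND (NOT 1 XOR 0))) -> 0
  row 2 [0010]: (1 OR ((0 OR 0) AND (NOT 0 XOR 0))) -> 1
  row 3 [0011]: (1 OR ((0 OR 1) AND (NOT 1 XOR 0))) -> 1
  row 4 [0100]: (0 OR ((1 OR 0) AND (NOT 0 XOR 1))) -> 0
  row 5 [0101]: (0 OR ((1 OR 1) AND (NOT 1 XOR 1))) -> 1
  row 6 [0110]: (1 OR ((1 OR 0) AND (NOT 0 XOR 1))) -> 1
  row 7 [0111]: (1 OR ((1 OR 1) AND (NOT 1 XOR 1))) -> 1
  row 8 [1000]: (0 OR ((0 OR 0) AND (NOT 0 XOR 0))) -> 0
  row 9 [1001]: (0 OR ((0 OR 1) AND (NOT 1 XOR 0))) -> 0
  row 10 [1010]: (1 OR ((0 OR 0) AND (NOT 0 XOR 0))) -> 1
  row 11 [1011]: (1 OR ((0 OR 1) AND (NOT 1 XOR 0))) -> 1
  row 12 [1100]: (0 OR ((1 OR 0) AND (NOT 0 XOR 1))) -> 0
  row 13 [1101]: (0 OR ((1 OR 1) AND (NOT 1 XOR 1))) -> 1
  row 14 [1110]: (1 OR ((1 OR 0) AND (NOT 0 XOR 1))) -> 1
  row 15 [1111]: (1 OR ((1 OR 1) AND (NOT 1 XOR 1))) -> 1
Full result column, 4 rows per line (P1,P2 fixed per line; P3,P4 runs 00..11 left to right):
  rows 0-3 [P1,P2=00]: 0011  = hex 3
  rows 4-7 [P1,P2=01]: 0111  = hex 7
  rows 8-11 [P1,P2=10]: 0011  = hex 3
  rows 12-15 [P1,P2=11]: 0111  = hex 7
Output column (row 0 .. row 15) = 0011011100110111
Output column grouped in 4s = 0011 0111 0011 0111 = 0x3737
Convert to decimal digit by digit (value = value*16 + digit):
  3 -> 3
  3*16 + 7 = 55
  55*16 + 3 = 883
  883*16 + 7 = 14135
Decimal = 14135

14135


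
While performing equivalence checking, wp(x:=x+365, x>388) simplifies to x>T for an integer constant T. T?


Formula: wp(x:=E, P) = P[E/x] (substitute E for x in postcondition)
Step 1: Postcondition: x>388
Step 2: Substitute x+365 for x: x+365>388
Step 3: Solve for x: x > 388-365 = 23

23


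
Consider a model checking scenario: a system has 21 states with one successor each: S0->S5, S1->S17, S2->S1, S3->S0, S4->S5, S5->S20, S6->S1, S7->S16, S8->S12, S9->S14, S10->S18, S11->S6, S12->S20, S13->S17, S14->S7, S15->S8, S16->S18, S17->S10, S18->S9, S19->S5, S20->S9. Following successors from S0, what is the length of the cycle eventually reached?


Trace from S0 until a state repeats:
  S0 -> S5 -> S20 -> S9 -> S14 -> S7 -> S16 -> S18 -> S9
S9 first seen at step 3, revisited at step 8.
Cycle length = 8 - 3 = 5

5


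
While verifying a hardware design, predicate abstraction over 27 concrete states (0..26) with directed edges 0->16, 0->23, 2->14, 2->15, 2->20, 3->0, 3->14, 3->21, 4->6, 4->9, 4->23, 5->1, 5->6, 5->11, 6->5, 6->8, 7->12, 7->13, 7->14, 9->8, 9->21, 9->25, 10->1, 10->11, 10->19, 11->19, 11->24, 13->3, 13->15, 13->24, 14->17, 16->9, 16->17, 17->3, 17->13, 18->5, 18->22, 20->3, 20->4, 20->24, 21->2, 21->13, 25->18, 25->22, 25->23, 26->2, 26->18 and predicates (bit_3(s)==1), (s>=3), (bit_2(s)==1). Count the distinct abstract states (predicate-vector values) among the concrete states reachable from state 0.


BFS from 0:
Concrete reachable: {0, 1, 2, 3, 4, 5, 6, 8, 9, 11, 13, 14, 15, 16, 17, 18, 19, 20, 21, 22, 23, 24, 25}
Abstract via predicates (bit_3(s)==1), (s>=3), (bit_2(s)==1):
  (0,0,0) <- {0, 1, 2}
  (0,1,0) <- {3, 16, 17, 18, 19}
  (0,1,1) <- {4, 5, 6, 20, 21, 22, 23}
  (1,1,0) <- {8, 9, 11, 24, 25}
  (1,1,1) <- {13, 14, 15}
Distinct abstract states = 5

5


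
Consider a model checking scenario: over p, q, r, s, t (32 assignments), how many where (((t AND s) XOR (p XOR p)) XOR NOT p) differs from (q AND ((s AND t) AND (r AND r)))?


F1 = (((t AND s) XOR (p XOR p)) XOR NOT p)
F2 = (q AND ((s AND t) AND (r AND r)))
Evaluate both on each of 32 rows (bits = p,q,r,s,t):
  row 0 [00000]: F1=1 F2=0 (differ) -> 1
  row 1 [00001]: F1=1 F2=0 (differ) -> 1
  row 2 [00010]: F1=1 F2=0 (differ) -> 1
  row 3 [00011]: F1=0 F2=0 -> 0
  row 4 [00100]: F1=1 F2=0 (differ) -> 1
  row 5 [00101]: F1=1 F2=0 (differ) -> 1
  row 6 [00110]: F1=1 F2=0 (differ) -> 1
  row 7 [00111]: F1=0 F2=0 -> 0
  row 8 [01000]: F1=1 F2=0 (differ) -> 1
  row 9 [01001]: F1=1 F2=0 (differ) -> 1
  row 10 [01010]: F1=1 F2=0 (differ) -> 1
  row 11 [01011]: F1=0 F2=0 -> 0
  row 12 [01100]: F1=1 F2=0 (differ) -> 1
  row 13 [01101]: F1=1 F2=0 (differ) -> 1
  row 14 [01110]: F1=1 F2=0 (differ) -> 1
  row 15 [01111]: F1=0 F2=1 (differ) -> 1
  row 16 [10000]: F1=0 F2=0 -> 0
  row 17 [10001]: F1=0 F2=0 -> 0
  row 18 [10010]: F1=0 F2=0 -> 0
  row 19 [10011]: F1=1 F2=0 (differ) -> 1
  row 20 [10100]: F1=0 F2=0 -> 0
  row 21 [10101]: F1=0 F2=0 -> 0
  row 22 [10110]: F1=0 F2=0 -> 0
  row 23 [10111]: F1=1 F2=0 (differ) -> 1
  row 24 [11000]: F1=0 F2=0 -> 0
  row 25 [11001]: F1=0 F2=0 -> 0
  row 26 [11010]: F1=0 F2=0 -> 0
  row 27 [11011]: F1=1 F2=0 (differ) -> 1
  row 28 [11100]: F1=0 F2=0 -> 0
  row 29 [11101]: F1=0 F2=0 -> 0
  row 30 [11110]: F1=0 F2=0 -> 0
  row 31 [11111]: F1=1 F2=1 -> 0
Full result column, 8 rows per line (p,q fixed per line; r,s,t runs 000..111 left to right):
  rows 0-7 [p,q=00]: 11101110  (ones: 6)
  rows 8-15 [p,q=01]: 11101111  (ones: 7)
  rows 16-23 [p,q=10]: 00010001  (ones: 2)
  rows 24-31 [p,q=11]: 00010000  (ones: 1)
Disagreements = 6+7+2+1 = 16

16


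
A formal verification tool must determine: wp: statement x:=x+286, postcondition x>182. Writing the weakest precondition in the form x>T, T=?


Formula: wp(x:=E, P) = P[E/x] (substitute E for x in postcondition)
Step 1: Postcondition: x>182
Step 2: Substitute x+286 for x: x+286>182
Step 3: Solve for x: x > 182-286 = -104

-104


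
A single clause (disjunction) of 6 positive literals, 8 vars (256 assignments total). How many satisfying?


Step 1: Total=2^8=256
Step 2: Unsat when all 6 false: 2^2=4
Step 3: Sat=256-4=252

252


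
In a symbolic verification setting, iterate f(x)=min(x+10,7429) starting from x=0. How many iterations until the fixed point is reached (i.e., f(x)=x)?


Step 1: x=0, cap=7429, increment=10
Step 2: x grows by 10 each step until capped at 7429; fixed point is x=7429
Step 3: iterations = ceil(7429/10) = 743

743


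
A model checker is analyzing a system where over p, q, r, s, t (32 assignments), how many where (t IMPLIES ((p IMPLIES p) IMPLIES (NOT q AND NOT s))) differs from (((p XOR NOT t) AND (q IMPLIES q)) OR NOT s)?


F1 = (t IMPLIES ((p IMPLIES p) IMPLIES (NOT q AND NOT s)))
F2 = (((p XOR NOT t) AND (q IMPLIES q)) OR NOT s)
Evaluate both on each of 32 rows (bits = p,q,r,s,t):
  row 0 [00000]: F1=1 F2=1 -> 0
  row 1 [00001]: F1=1 F2=1 -> 0
  row 2 [00010]: F1=1 F2=1 -> 0
  row 3 [00011]: F1=0 F2=0 -> 0
  row 4 [00100]: F1=1 F2=1 -> 0
  row 5 [00101]: F1=1 F2=1 -> 0
  row 6 [00110]: F1=1 F2=1 -> 0
  row 7 [00111]: F1=0 F2=0 -> 0
  row 8 [01000]: F1=1 F2=1 -> 0
  row 9 [01001]: F1=0 F2=1 (differ) -> 1
  row 10 [01010]: F1=1 F2=1 -> 0
  row 11 [01011]: F1=0 F2=0 -> 0
  row 12 [01100]: F1=1 F2=1 -> 0
  row 13 [01101]: F1=0 F2=1 (differ) -> 1
  row 14 [01110]: F1=1 F2=1 -> 0
  row 15 [01111]: F1=0 F2=0 -> 0
  row 16 [10000]: F1=1 F2=1 -> 0
  row 17 [10001]: F1=1 F2=1 -> 0
  row 18 [10010]: F1=1 F2=0 (differ) -> 1
  row 19 [10011]: F1=0 F2=1 (differ) -> 1
  row 20 [10100]: F1=1 F2=1 -> 0
  row 21 [10101]: F1=1 F2=1 -> 0
  row 22 [10110]: F1=1 F2=0 (differ) -> 1
  row 23 [10111]: F1=0 F2=1 (differ) -> 1
  row 24 [11000]: F1=1 F2=1 -> 0
  row 25 [11001]: F1=0 F2=1 (differ) -> 1
  row 26 [11010]: F1=1 F2=0 (differ) -> 1
  row 27 [11011]: F1=0 F2=1 (differ) -> 1
  row 28 [11100]: F1=1 F2=1 -> 0
  row 29 [11101]: F1=0 F2=1 (differ) -> 1
  row 30 [11110]: F1=1 F2=0 (differ) -> 1
  row 31 [11111]: F1=0 F2=1 (differ) -> 1
Full result column, 8 rows per line (p,q fixed per line; r,s,t runs 000..111 left to right):
  rows 0-7 [p,q=00]: 00000000  (ones: 0)
  rows 8-15 [p,q=01]: 01000100  (ones: 2)
  rows 16-23 [p,q=10]: 00110011  (ones: 4)
  rows 24-31 [p,q=11]: 01110111  (ones: 6)
Disagreements = 0+2+4+6 = 12

12


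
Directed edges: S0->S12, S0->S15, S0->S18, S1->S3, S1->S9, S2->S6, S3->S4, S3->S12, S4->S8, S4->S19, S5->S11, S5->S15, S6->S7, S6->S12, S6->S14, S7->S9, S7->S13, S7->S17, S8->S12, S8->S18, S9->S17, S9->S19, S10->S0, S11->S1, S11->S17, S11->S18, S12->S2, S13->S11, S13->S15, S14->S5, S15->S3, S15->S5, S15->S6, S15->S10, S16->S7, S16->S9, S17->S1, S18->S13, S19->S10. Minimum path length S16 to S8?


BFS layer-by-layer from S16:
  dist 0: {S16}
  dist 1: {S7, S9}
  dist 2: {S13, S17, S19}
  dist 3: {S1, S10, S11, S15}
  dist 4: {S0, S3, S5, S6, S18}
  dist 5: {S4, S12, S14}
  dist 6: {S2, S8}
  -> S8 reached at distance 6
Shortest path length = 6

6


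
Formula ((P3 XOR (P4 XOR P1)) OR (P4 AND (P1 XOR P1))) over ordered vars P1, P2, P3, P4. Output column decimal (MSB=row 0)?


Formula: ((P3 XOR (P4 XOR P1)) OR (P4 AND (P1 XOR P1))) over P1, P2, P3, P4 (16 rows)
Evaluate each row (bits = P1,P2,P3,P4, MSB first):
  row 0 [0000]: ((0 XOR (0 XOR 0)) OR (0 AND (0 XOR 0))) -> 0
  row 1 [0001]: ((0 XOR (1 XOR 0)) OR (1 AND (0 XOR 0))) -> 1
  row 2 [0010]: ((1 XOR (0 XOR 0)) OR (0 AND (0 XOR 0))) -> 1
  row 3 [0011]: ((1 XOR (1 XOR 0)) OR (1 AND (0 XOR 0))) -> 0
  row 4 [0100]: ((0 XOR (0 XOR 0)) OR (0 AND (0 XOR 0))) -> 0
  row 5 [0101]: ((0 XOR (1 XOR 0)) OR (1 AND (0 XOR 0))) -> 1
  row 6 [0110]: ((1 XOR (0 XOR 0)) OR (0 AND (0 XOR 0))) -> 1
  row 7 [0111]: ((1 XOR (1 XOR 0)) OR (1 AND (0 XOR 0))) -> 0
  row 8 [1000]: ((0 XOR (0 XOR 1)) OR (0 AND (1 XOR 1))) -> 1
  row 9 [1001]: ((0 XOR (1 XOR 1)) OR (1 AND (1 XOR 1))) -> 0
  row 10 [1010]: ((1 XOR (0 XOR 1)) OR (0 AND (1 XOR 1))) -> 0
  row 11 [1011]: ((1 XOR (1 XOR 1)) OR (1 AND (1 XOR 1))) -> 1
  row 12 [1100]: ((0 XOR (0 XOR 1)) OR (0 AND (1 XOR 1))) -> 1
  row 13 [1101]: ((0 XOR (1 XOR 1)) OR (1 AND (1 XOR 1))) -> 0
  row 14 [1110]: ((1 XOR (0 XOR 1)) OR (0 AND (1 XOR 1))) -> 0
  row 15 [1111]: ((1 XOR (1 XOR 1)) OR (1 AND (1 XOR 1))) -> 1
Full result column, 4 rows per line (P1,P2 fixed per line; P3,P4 runs 00..11 left to right):
  rows 0-3 [P1,P2=00]: 0110  = hex 6
  rows 4-7 [P1,P2=01]: 0110  = hex 6
  rows 8-11 [P1,P2=10]: 1001  = hex 9
  rows 12-15 [P1,P2=11]: 1001  = hex 9
Output column (row 0 .. row 15) = 0110011010011001
Output column grouped in 4s = 0110 0110 1001 1001 = 0x6699
Convert to decimal digit by digit (value = value*16 + digit):
  6 -> 6
  6*16 + 6 = 102
  102*16 + 9 = 1641
  1641*16 + 9 = 26265
Decimal = 26265

26265


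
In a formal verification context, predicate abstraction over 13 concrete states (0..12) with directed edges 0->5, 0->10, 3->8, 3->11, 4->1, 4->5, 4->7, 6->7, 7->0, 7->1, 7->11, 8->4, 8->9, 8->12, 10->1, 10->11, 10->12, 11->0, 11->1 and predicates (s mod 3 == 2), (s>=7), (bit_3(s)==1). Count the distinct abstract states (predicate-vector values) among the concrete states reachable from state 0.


BFS from 0:
Concrete reachable: {0, 1, 5, 10, 11, 12}
Abstract via predicates (s mod 3 == 2), (s>=7), (bit_3(s)==1):
  (0,0,0) <- {0, 1}
  (0,1,1) <- {10, 12}
  (1,0,0) <- {5}
  (1,1,1) <- {11}
Distinct abstract states = 4

4


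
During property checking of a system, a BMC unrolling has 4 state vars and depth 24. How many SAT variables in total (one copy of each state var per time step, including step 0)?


BMC unrolls to depth k, creating one copy of each state var for steps 0..k.
Step count = 24 + 1 = 25 (steps 0 through 24)
Vars per step = 4
Total = 4 * 25 = 100

100


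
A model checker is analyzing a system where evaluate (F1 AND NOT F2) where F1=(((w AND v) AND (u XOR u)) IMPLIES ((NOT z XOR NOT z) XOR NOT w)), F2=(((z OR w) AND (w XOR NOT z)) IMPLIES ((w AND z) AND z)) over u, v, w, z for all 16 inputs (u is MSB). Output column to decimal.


F1 = (((w AND v) AND (u XOR u)) IMPLIES ((NOT z XOR NOT z) XOR NOT w))
F2 = (((z OR w) AND (w XOR NOT z)) IMPLIES ((w AND z) AND z))
Counterexample to F1=>F2 is where F1=1 and F2=0.
Evaluate each row (bits = u,v,w,z, MSB first):
  row 0 [0000]: F1=1 F2=1 -> F1&~F2 -> 0
  row 1 [0001]: F1=1 F2=1 -> F1&~F2 -> 0
  row 2 [0010]: F1=1 F2=1 -> F1&~F2 -> 0
  row 3 [0011]: F1=1 F2=1 -> F1&~F2 -> 0
  row 4 [0100]: F1=1 F2=1 -> F1&~F2 -> 0
  row 5 [0101]: F1=1 F2=1 -> F1&~F2 -> 0
  row 6 [0110]: F1=1 F2=1 -> F1&~F2 -> 0
  row 7 [0111]: F1=1 F2=1 -> F1&~F2 -> 0
  row 8 [1000]: F1=1 F2=1 -> F1&~F2 -> 0
  row 9 [1001]: F1=1 F2=1 -> F1&~F2 -> 0
  row 10 [1010]: F1=1 F2=1 -> F1&~F2 -> 0
  row 11 [1011]: F1=1 F2=1 -> F1&~F2 -> 0
  row 12 [1100]: F1=1 F2=1 -> F1&~F2 -> 0
  row 13 [1101]: F1=1 F2=1 -> F1&~F2 -> 0
  row 14 [1110]: F1=1 F2=1 -> F1&~F2 -> 0
  row 15 [1111]: F1=1 F2=1 -> F1&~F2 -> 0
Full result column, 4 rows per line (u,v fixed per line; w,z runs 00..11 left to right):
  rows 0-3 [u,v=00]: 0000  = hex 0
  rows 4-7 [u,v=01]: 0000  = hex 0
  rows 8-11 [u,v=10]: 0000  = hex 0
  rows 12-15 [u,v=11]: 0000  = hex 0
Counterexample vector (row 0 .. row 15) = 0000000000000000
Output column grouped in 4s = 0000 0000 0000 0000 = 0x0000
Convert to decimal digit by digit (value = value*16 + digit):
  0 -> 0
  0*16 + 0 = 0
  0*16 + 0 = 0
  0*16 + 0 = 0
Decimal = 0

0


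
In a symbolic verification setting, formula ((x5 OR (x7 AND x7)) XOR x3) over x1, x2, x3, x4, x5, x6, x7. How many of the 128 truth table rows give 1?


Formula: ((x5 OR (x7 AND x7)) XOR x3) over 7 vars (128 rows)
Evaluate each row (x1, x2, x3, x4, x5, x6, x7 as bits, MSB first):
  row 0 [0000000]: ((0 OR (0 AND 0)) XOR 0) -> 0
  row 1 [0000001]: ((0 OR (1 AND 1)) XOR 0) -> 1
  row 2 [0000010]: ((0 OR (0 AND 0)) XOR 0) -> 0
  row 3 [0000011]: ((0 OR (1 AND 1)) XOR 0) -> 1
  row 4 [0000100]: ((1 OR (0 AND 0)) XOR 0) -> 1
  (every remaining row is evaluated the same way; all 128 results are listed next)
Full result column, 8 rows per line (x1,x2,x3,x4 fixed per line; x5,x6,x7 runs 000..111 left to right):
  rows 0-7 [x1,x2,x3,x4=0000]: 01011111  (ones: 6)
  rows 8-15 [x1,x2,x3,x4=0001]: 01011111  (ones: 6)
  rows 16-23 [x1,x2,x3,x4=0010]: 10100000  (ones: 2)
  rows 24-31 [x1,x2,x3,x4=0011]: 10100000  (ones: 2)
  rows 32-39 [x1,x2,x3,x4=0100]: 01011111  (ones: 6)
  rows 40-47 [x1,x2,x3,x4=0101]: 01011111  (ones: 6)
  rows 48-55 [x1,x2,x3,x4=0110]: 10100000  (ones: 2)
  rows 56-63 [x1,x2,x3,x4=0111]: 10100000  (ones: 2)
  rows 64-71 [x1,x2,x3,x4=1000]: 01011111  (ones: 6)
  rows 72-79 [x1,x2,x3,x4=1001]: 01011111  (ones: 6)
  rows 80-87 [x1,x2,x3,x4=1010]: 10100000  (ones: 2)
  rows 88-95 [x1,x2,x3,x4=1011]: 10100000  (ones: 2)
  rows 96-103 [x1,x2,x3,x4=1100]: 01011111  (ones: 6)
  rows 104-111 [x1,x2,x3,x4=1101]: 01011111  (ones: 6)
  rows 112-119 [x1,x2,x3,x4=1110]: 10100000  (ones: 2)
  rows 120-127 [x1,x2,x3,x4=1111]: 10100000  (ones: 2)
Count of 1-rows = 6+6+2+2+6+6+2+2+6+6+2+2+6+6+2+2 = 64

64


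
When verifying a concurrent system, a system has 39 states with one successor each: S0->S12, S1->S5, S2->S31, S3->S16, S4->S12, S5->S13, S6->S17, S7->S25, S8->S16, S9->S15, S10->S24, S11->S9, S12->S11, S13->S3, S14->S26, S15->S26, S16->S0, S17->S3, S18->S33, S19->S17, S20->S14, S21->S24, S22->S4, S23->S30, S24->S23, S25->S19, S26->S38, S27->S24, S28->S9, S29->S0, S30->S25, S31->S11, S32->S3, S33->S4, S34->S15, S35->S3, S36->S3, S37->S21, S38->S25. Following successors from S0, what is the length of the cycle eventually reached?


Trace from S0 until a state repeats:
  S0 -> S12 -> S11 -> S9 -> S15 -> S26 -> S38 -> S25 -> S19 -> S17 -> S3 -> S16 -> S0
S0 first seen at step 0, revisited at step 12.
Cycle length = 12 - 0 = 12

12


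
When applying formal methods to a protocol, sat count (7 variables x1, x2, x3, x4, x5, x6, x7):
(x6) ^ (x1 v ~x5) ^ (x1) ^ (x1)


CNF with 4 clauses over 7 vars (128 assignments).
An assignment satisfies CNF iff every clause has >=1 true literal.
Check each row (bits = x1,x2,x3,x4,x5,x6,x7; clause T/F shown):
  row 0 [0000000]: clauses=FTFF -> 0
  row 1 [0000001]: clauses=FTFF -> 0
  row 2 [0000010]: clauses=TTFF -> 0
  row 3 [0000011]: clauses=TTFF -> 0
  row 4 [0000100]: clauses=FFFF -> 0
  (every remaining row is evaluated the same way; all 128 results are listed next)
Full result column, 8 rows per line (x1,x2,x3,x4 fixed per line; x5,x6,x7 runs 000..111 left to right):
  rows 0-7 [x1,x2,x3,x4=0000]: 00000000  (ones: 0)
  rows 8-15 [x1,x2,x3,x4=0001]: 00000000  (ones: 0)
  rows 16-23 [x1,x2,x3,x4=0010]: 00000000  (ones: 0)
  rows 24-31 [x1,x2,x3,x4=0011]: 00000000  (ones: 0)
  rows 32-39 [x1,x2,x3,x4=0100]: 00000000  (ones: 0)
  rows 40-47 [x1,x2,x3,x4=0101]: 00000000  (ones: 0)
  rows 48-55 [x1,x2,x3,x4=0110]: 00000000  (ones: 0)
  rows 56-63 [x1,x2,x3,x4=0111]: 00000000  (ones: 0)
  rows 64-71 [x1,x2,x3,x4=1000]: 00110011  (ones: 4)
  rows 72-79 [x1,x2,x3,x4=1001]: 00110011  (ones: 4)
  rows 80-87 [x1,x2,x3,x4=1010]: 00110011  (ones: 4)
  rows 88-95 [x1,x2,x3,x4=1011]: 00110011  (ones: 4)
  rows 96-103 [x1,x2,x3,x4=1100]: 00110011  (ones: 4)
  rows 104-111 [x1,x2,x3,x4=1101]: 00110011  (ones: 4)
  rows 112-119 [x1,x2,x3,x4=1110]: 00110011  (ones: 4)
  rows 120-127 [x1,x2,x3,x4=1111]: 00110011  (ones: 4)
Satisfying assignments = 0+0+0+0+0+0+0+0+4+4+4+4+4+4+4+4 = 32

32


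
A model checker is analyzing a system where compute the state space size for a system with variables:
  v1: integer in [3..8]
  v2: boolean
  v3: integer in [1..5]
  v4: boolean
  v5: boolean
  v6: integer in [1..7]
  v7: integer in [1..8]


State space = product of domain sizes of all variables.
Domain sizes:
  v1 (integer in [3..8]): 6
  v2 (boolean): 2
  v3 (integer in [1..5]): 5
  v4 (boolean): 2
  v5 (boolean): 2
  v6 (integer in [1..7]): 7
  v7 (integer in [1..8]): 8
Product = 6 * 2 * 5 * 2 * 2 * 7 * 8 = 13440

13440


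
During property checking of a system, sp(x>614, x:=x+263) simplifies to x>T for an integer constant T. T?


Formula: sp(P, x:=E) = exists old_x. (x = E[old_x/x]) AND P[old_x/x] (old_x is the value of x before the assignment; eliminate old_x by solving x = E[old_x/x] for old_x)
Step 1: Precondition P: x>614, i.e. old_x > 614
Step 2: Assignment gives x = old_x + 263, so old_x = x - 263
Step 3: Substitute into P: x - 263 > 614
Step 4: Simplify: x > 614+263 = 877

877


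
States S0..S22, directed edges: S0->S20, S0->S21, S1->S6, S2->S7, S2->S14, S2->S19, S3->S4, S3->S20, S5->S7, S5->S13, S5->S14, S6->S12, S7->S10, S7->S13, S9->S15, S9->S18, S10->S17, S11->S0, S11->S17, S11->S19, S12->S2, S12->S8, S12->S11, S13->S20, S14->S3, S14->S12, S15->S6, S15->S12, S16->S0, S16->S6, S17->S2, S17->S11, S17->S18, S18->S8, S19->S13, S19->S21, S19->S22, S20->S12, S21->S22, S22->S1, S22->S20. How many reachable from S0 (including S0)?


BFS from S0:
  layer 0: {S0}
  layer 1: {S20, S21}
  layer 2: {S12, S22}
  layer 3: {S1, S2, S8, S11}
  layer 4: {S6, S7, S14, S17, S19}
  layer 5: {S3, S10, S13, S18}
  layer 6: {S4}
Reachable set: {S0, S1, S2, S3, S4, S6, S7, S8, S10, S11, S12, S13, S14, S17, S18, S19, S20, S21, S22}
Count = 19

19


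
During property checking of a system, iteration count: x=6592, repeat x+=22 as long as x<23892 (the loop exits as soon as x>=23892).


Step 1: x goes from 6592 toward 23892 by 22; the body runs while x<23892, so iterations = ceil((bound-start)/step)
Step 2: Distance=17300
Step 3: ceil(17300/22)=787

787


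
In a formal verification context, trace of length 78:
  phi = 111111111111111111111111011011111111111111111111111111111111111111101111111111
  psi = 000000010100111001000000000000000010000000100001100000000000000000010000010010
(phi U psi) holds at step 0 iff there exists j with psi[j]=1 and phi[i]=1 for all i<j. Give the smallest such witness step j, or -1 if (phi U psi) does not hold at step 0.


(phi U psi) at 0: need smallest j with psi[j]=1 and phi[i]=1 for all i in [0,j).
Scan from step 0:
  step 0: phi=1, psi=0 -> continue
  step 1: phi=1, psi=0 -> continue
  step 2: phi=1, psi=0 -> continue
  step 3: phi=1, psi=0 -> continue
  step 7: psi=1 and phi held for [0,7) -> witness found
Witness step = 7

7


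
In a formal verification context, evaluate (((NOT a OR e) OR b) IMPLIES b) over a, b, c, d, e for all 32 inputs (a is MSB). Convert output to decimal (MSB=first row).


Formula: (((NOT a OR e) OR b) IMPLIES b) over a, b, c, d, e (32 rows)
Evaluate each row (bits = a,b,c,d,e, MSB first):
  row 0 [00000]: (((NOT 0 OR 0) OR 0) IMPLIES 0) -> 0
  row 1 [00001]: (((NOT 0 OR 1) OR 0) IMPLIES 0) -> 0
  row 2 [00010]: (((NOT 0 OR 0) OR 0) IMPLIES 0) -> 0
  row 3 [00011]: (((NOT 0 OR 1) OR 0) IMPLIES 0) -> 0
  row 4 [00100]: (((NOT 0 OR 0) OR 0) IMPLIES 0) -> 0
  row 5 [00101]: (((NOT 0 OR 1) OR 0) IMPLIES 0) -> 0
  row 6 [00110]: (((NOT 0 OR 0) OR 0) IMPLIES 0) -> 0
  row 7 [00111]: (((NOT 0 OR 1) OR 0) IMPLIES 0) -> 0
  row 8 [01000]: (((NOT 0 OR 0) OR 1) IMPLIES 1) -> 1
  row 9 [01001]: (((NOT 0 OR 1) OR 1) IMPLIES 1) -> 1
  row 10 [01010]: (((NOT 0 OR 0) OR 1) IMPLIES 1) -> 1
  row 11 [01011]: (((NOT 0 OR 1) OR 1) IMPLIES 1) -> 1
  row 12 [01100]: (((NOT 0 OR 0) OR 1) IMPLIES 1) -> 1
  row 13 [01101]: (((NOT 0 OR 1) OR 1) IMPLIES 1) -> 1
  row 14 [01110]: (((NOT 0 OR 0) OR 1) IMPLIES 1) -> 1
  row 15 [01111]: (((NOT 0 OR 1) OR 1) IMPLIES 1) -> 1
  row 16 [10000]: (((NOT 1 OR 0) OR 0) IMPLIES 0) -> 1
  row 17 [10001]: (((NOT 1 OR 1) OR 0) IMPLIES 0) -> 0
  row 18 [10010]: (((NOT 1 OR 0) OR 0) IMPLIES 0) -> 1
  row 19 [10011]: (((NOT 1 OR 1) OR 0) IMPLIES 0) -> 0
  row 20 [10100]: (((NOT 1 OR 0) OR 0) IMPLIES 0) -> 1
  row 21 [10101]: (((NOT 1 OR 1) OR 0) IMPLIES 0) -> 0
  row 22 [10110]: (((NOT 1 OR 0) OR 0) IMPLIES 0) -> 1
  row 23 [10111]: (((NOT 1 OR 1) OR 0) IMPLIES 0) -> 0
  row 24 [11000]: (((NOT 1 OR 0) OR 1) IMPLIES 1) -> 1
  row 25 [11001]: (((NOT 1 OR 1) OR 1) IMPLIES 1) -> 1
  row 26 [11010]: (((NOT 1 OR 0) OR 1) IMPLIES 1) -> 1
  row 27 [11011]: (((NOT 1 OR 1) OR 1) IMPLIES 1) -> 1
  row 28 [11100]: (((NOT 1 OR 0) OR 1) IMPLIES 1) -> 1
  row 29 [11101]: (((NOT 1 OR 1) OR 1) IMPLIES 1) -> 1
  row 30 [11110]: (((NOT 1 OR 0) OR 1) IMPLIES 1) -> 1
  row 31 [11111]: (((NOT 1 OR 1) OR 1) IMPLIES 1) -> 1
Full result column, 4 rows per line (a,b,c fixed per line; d,e runs 00..11 left to right):
  rows 0-3 [a,b,c=000]: 0000  = hex 0
  rows 4-7 [a,b,c=001]: 0000  = hex 0
  rows 8-11 [a,b,c=010]: 1111  = hex F
  rows 12-15 [a,b,c=011]: 1111  = hex F
  rows 16-19 [a,b,c=100]: 1010  = hex A
  rows 20-23 [a,b,c=101]: 1010  = hex A
  rows 24-27 [a,b,c=110]: 1111  = hex F
  rows 28-31 [a,b,c=111]: 1111  = hex F
Output column (row 0 .. row 31) = 00000000111111111010101011111111
Output column grouped in 4s = 0000 0000 1111 1111 1010 1010 1111 1111 = 0x00FFAAFF
Convert to decimal digit by digit (value = value*16 + digit):
  0 -> 0
  0*16 + 0 = 0
  0*16 + 15 (F) = 15
  15*16 + 15 (F) = 255
  255*16 + 10 (A) = 4090
  4090*16 + 10 (A) = 65450
  65450*16 + 15 (F) = 1047215
  1047215*16 + 15 (F) = 16755455
Decimal = 16755455

16755455


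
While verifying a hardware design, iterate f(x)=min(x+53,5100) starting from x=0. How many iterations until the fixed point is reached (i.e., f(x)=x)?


Step 1: x=0, cap=5100, increment=53
Step 2: x grows by 53 each step until capped at 5100; fixed point is x=5100
Step 3: iterations = ceil(5100/53) = 97

97


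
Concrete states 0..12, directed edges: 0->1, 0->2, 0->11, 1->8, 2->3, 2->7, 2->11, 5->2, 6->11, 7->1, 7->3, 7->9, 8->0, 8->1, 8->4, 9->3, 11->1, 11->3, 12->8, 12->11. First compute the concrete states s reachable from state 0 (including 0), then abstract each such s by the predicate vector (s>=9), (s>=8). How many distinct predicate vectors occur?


BFS from 0:
Concrete reachable: {0, 1, 2, 3, 4, 7, 8, 9, 11}
Abstract via predicates (s>=9), (s>=8):
  (0,0) <- {0, 1, 2, 3, 4, 7}
  (0,1) <- {8}
  (1,1) <- {9, 11}
Distinct abstract states = 3

3


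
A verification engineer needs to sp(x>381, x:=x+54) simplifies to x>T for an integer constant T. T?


Formula: sp(P, x:=E) = exists old_x. (x = E[old_x/x]) AND P[old_x/x] (old_x is the value of x before the assignment; eliminate old_x by solving x = E[old_x/x] for old_x)
Step 1: Precondition P: x>381, i.e. old_x > 381
Step 2: Assignment gives x = old_x + 54, so old_x = x - 54
Step 3: Substitute into P: x - 54 > 381
Step 4: Simplify: x > 381+54 = 435

435


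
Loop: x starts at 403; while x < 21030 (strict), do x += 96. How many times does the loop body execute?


Step 1: x goes from 403 toward 21030 by 96; the body runs while x<21030, so iterations = ceil((bound-start)/step)
Step 2: Distance=20627
Step 3: ceil(20627/96)=215

215


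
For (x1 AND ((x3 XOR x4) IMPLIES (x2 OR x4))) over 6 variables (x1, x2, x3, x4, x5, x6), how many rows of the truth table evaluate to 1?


Formula: (x1 AND ((x3 XOR x4) IMPLIES (x2 OR x4))) over 6 vars (64 rows)
Evaluate each row (x1, x2, x3, x4, x5, x6 as bits, MSB first):
  row 0 [000000]: (0 AND ((0 XOR 0) IMPLIES (0 OR 0))) -> 0
  row 1 [000001]: (0 AND ((0 XOR 0) IMPLIES (0 OR 0))) -> 0
  row 2 [000010]: (0 AND ((0 XOR 0) IMPLIES (0 OR 0))) -> 0
  row 3 [000011]: (0 AND ((0 XOR 0) IMPLIES (0 OR 0))) -> 0
  row 4 [000100]: (0 AND ((0 XOR 1) IMPLIES (0 OR 1))) -> 0
  (every remaining row is evaluated the same way; all 64 results are listed next)
Full result column, 8 rows per line (x1,x2,x3 fixed per line; x4,x5,x6 runs 000..111 left to right):
  rows 0-7 [x1,x2,x3=000]: 00000000  (ones: 0)
  rows 8-15 [x1,x2,x3=001]: 00000000  (ones: 0)
  rows 16-23 [x1,x2,x3=010]: 00000000  (ones: 0)
  rows 24-31 [x1,x2,x3=011]: 00000000  (ones: 0)
  rows 32-39 [x1,x2,x3=100]: 11111111  (ones: 8)
  rows 40-47 [x1,x2,x3=101]: 00001111  (ones: 4)
  rows 48-55 [x1,x2,x3=110]: 11111111  (ones: 8)
  rows 56-63 [x1,x2,x3=111]: 11111111  (ones: 8)
Count of 1-rows = 0+0+0+0+8+4+8+8 = 28

28


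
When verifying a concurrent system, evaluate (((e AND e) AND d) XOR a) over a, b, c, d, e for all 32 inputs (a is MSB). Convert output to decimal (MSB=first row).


Formula: (((e AND e) AND d) XOR a) over a, b, c, d, e (32 rows)
Evaluate each row (bits = a,b,c,d,e, MSB first):
  row 0 [00000]: (((0 AND 0) AND 0) XOR 0) -> 0
  row 1 [00001]: (((1 AND 1) AND 0) XOR 0) -> 0
  row 2 [00010]: (((0 AND 0) AND 1) XOR 0) -> 0
  row 3 [00011]: (((1 AND 1) AND 1) XOR 0) -> 1
  row 4 [00100]: (((0 AND 0) AND 0) XOR 0) -> 0
  row 5 [00101]: (((1 AND 1) AND 0) XOR 0) -> 0
  row 6 [00110]: (((0 AND 0) AND 1) XOR 0) -> 0
  row 7 [00111]: (((1 AND 1) AND 1) XOR 0) -> 1
  row 8 [01000]: (((0 AND 0) AND 0) XOR 0) -> 0
  row 9 [01001]: (((1 AND 1) AND 0) XOR 0) -> 0
  row 10 [01010]: (((0 AND 0) AND 1) XOR 0) -> 0
  row 11 [01011]: (((1 AND 1) AND 1) XOR 0) -> 1
  row 12 [01100]: (((0 AND 0) AND 0) XOR 0) -> 0
  row 13 [01101]: (((1 AND 1) AND 0) XOR 0) -> 0
  row 14 [01110]: (((0 AND 0) AND 1) XOR 0) -> 0
  row 15 [01111]: (((1 AND 1) AND 1) XOR 0) -> 1
  row 16 [10000]: (((0 AND 0) AND 0) XOR 1) -> 1
  row 17 [10001]: (((1 AND 1) AND 0) XOR 1) -> 1
  row 18 [10010]: (((0 AND 0) AND 1) XOR 1) -> 1
  row 19 [10011]: (((1 AND 1) AND 1) XOR 1) -> 0
  row 20 [10100]: (((0 AND 0) AND 0) XOR 1) -> 1
  row 21 [10101]: (((1 AND 1) AND 0) XOR 1) -> 1
  row 22 [10110]: (((0 AND 0) AND 1) XOR 1) -> 1
  row 23 [10111]: (((1 AND 1) AND 1) XOR 1) -> 0
  row 24 [11000]: (((0 AND 0) AND 0) XOR 1) -> 1
  row 25 [11001]: (((1 AND 1) AND 0) XOR 1) -> 1
  row 26 [11010]: (((0 AND 0) AND 1) XOR 1) -> 1
  row 27 [11011]: (((1 AND 1) AND 1) XOR 1) -> 0
  row 28 [11100]: (((0 AND 0) AND 0) XOR 1) -> 1
  row 29 [11101]: (((1 AND 1) AND 0) XOR 1) -> 1
  row 30 [11110]: (((0 AND 0) AND 1) XOR 1) -> 1
  row 31 [11111]: (((1 AND 1) AND 1) XOR 1) -> 0
Full result column, 4 rows per line (a,b,c fixed per line; d,e runs 00..11 left to right):
  rows 0-3 [a,b,c=000]: 0001  = hex 1
  rows 4-7 [a,b,c=001]: 0001  = hex 1
  rows 8-11 [a,b,c=010]: 0001  = hex 1
  rows 12-15 [a,b,c=011]: 0001  = hex 1
  rows 16-19 [a,b,c=100]: 1110  = hex E
  rows 20-23 [a,b,c=101]: 1110  = hex E
  rows 24-27 [a,b,c=110]: 1110  = hex E
  rows 28-31 [a,b,c=111]: 1110  = hex E
Output column (row 0 .. row 31) = 00010001000100011110111011101110
Output column grouped in 4s = 0001 0001 0001 0001 1110 1110 1110 1110 = 0x1111EEEE
Convert to decimal digit by digit (value = value*16 + digit):
  1 -> 1
  1*16 + 1 = 17
  17*16 + 1 = 273
  273*16 + 1 = 4369
  4369*16 + 14 (E) = 69918
  69918*16 + 14 (E) = 1118702
  1118702*16 + 14 (E) = 17899246
  17899246*16 + 14 (E) = 286387950
Decimal = 286387950

286387950


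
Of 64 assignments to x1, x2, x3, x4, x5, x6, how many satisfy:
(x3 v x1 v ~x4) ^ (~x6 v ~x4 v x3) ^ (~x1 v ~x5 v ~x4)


CNF with 3 clauses over 6 vars (64 assignments).
An assignment satisfies CNF iff every clause has >=1 true literal.
Check each row (bits = x1,x2,x3,x4,x5,x6; clause T/F shown):
  row 0 [000000]: clauses=TTT -> 1
  row 1 [000001]: clauses=TTT -> 1
  row 2 [000010]: clauses=TTT -> 1
  row 3 [000011]: clauses=TTT -> 1
  row 4 [000100]: clauses=FTT -> 0
  (every remaining row is evaluated the same way; all 64 results are listed next)
Full result column, 8 rows per line (x1,x2,x3 fixed per line; x4,x5,x6 runs 000..111 left to right):
  rows 0-7 [x1,x2,x3=000]: 11110000  (ones: 4)
  rows 8-15 [x1,x2,x3=001]: 11111111  (ones: 8)
  rows 16-23 [x1,x2,x3=010]: 11110000  (ones: 4)
  rows 24-31 [x1,x2,x3=011]: 11111111  (ones: 8)
  rows 32-39 [x1,x2,x3=100]: 11111000  (ones: 5)
  rows 40-47 [x1,x2,x3=101]: 11111100  (ones: 6)
  rows 48-55 [x1,x2,x3=110]: 11111000  (ones: 5)
  rows 56-63 [x1,x2,x3=111]: 11111100  (ones: 6)
Satisfying assignments = 4+8+4+8+5+6+5+6 = 46

46
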